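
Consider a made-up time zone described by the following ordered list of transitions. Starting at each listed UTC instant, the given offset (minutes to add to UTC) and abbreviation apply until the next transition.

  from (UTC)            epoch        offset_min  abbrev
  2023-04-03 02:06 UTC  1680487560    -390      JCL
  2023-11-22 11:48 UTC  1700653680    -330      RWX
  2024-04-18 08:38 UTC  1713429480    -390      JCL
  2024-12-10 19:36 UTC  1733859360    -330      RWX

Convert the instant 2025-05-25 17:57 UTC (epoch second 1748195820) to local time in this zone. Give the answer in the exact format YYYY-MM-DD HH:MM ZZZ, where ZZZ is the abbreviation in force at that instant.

2025-05-25 12:27 RWX

Query: 2025-05-25 17:57 UTC
Rule 4/4 (RWX, -05:30): 2024-12-10 19:36 UTC ≤ query < +∞
17·60 + 57 - 330 = 747 min
747 = 0·1440 + 747; 747 = 12·60 + 27 → 12:27, same day
→ 2025-05-25 12:27 RWX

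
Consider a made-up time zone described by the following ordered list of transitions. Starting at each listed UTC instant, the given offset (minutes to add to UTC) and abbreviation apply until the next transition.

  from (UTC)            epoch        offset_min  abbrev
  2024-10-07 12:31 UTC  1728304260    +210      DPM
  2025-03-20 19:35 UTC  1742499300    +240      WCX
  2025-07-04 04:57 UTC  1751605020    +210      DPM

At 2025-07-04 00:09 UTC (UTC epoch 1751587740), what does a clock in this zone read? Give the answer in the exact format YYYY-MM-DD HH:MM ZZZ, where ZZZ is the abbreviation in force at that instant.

Query: 2025-07-04 00:09 UTC
Rule 2/3 (WCX, +04:00): 2025-03-20 19:35 UTC ≤ query < 2025-07-04 04:57 UTC
0·60 + 9 + 240 = 249 min
249 = 0·1440 + 249; 249 = 4·60 + 9 → 04:09, same day
→ 2025-07-04 04:09 WCX

2025-07-04 04:09 WCX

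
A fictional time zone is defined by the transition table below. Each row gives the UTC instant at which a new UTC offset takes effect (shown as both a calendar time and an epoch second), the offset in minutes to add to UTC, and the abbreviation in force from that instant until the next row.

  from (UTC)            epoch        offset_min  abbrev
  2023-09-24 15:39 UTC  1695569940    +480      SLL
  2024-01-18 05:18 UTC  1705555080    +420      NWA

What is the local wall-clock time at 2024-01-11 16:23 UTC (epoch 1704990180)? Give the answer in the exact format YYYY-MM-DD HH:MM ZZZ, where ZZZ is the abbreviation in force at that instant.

Query: 2024-01-11 16:23 UTC
Rule 1/2 (SLL, +08:00): 2023-09-24 15:39 UTC ≤ query < 2024-01-18 05:18 UTC
16·60 + 23 + 480 = 1463 min
1463 = 1·1440 + 23; 23 = 0·60 + 23 → 00:23, 2024-01-11 + 1 day = 2024-01-12
→ 2024-01-12 00:23 SLL

2024-01-12 00:23 SLL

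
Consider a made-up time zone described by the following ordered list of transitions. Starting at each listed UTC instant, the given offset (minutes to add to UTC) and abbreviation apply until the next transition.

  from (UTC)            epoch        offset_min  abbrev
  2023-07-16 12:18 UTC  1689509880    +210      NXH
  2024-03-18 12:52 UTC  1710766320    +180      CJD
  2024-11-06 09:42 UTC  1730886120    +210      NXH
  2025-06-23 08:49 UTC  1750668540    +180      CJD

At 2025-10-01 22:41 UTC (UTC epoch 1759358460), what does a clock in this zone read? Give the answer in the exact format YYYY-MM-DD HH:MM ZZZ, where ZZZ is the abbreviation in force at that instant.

2025-10-02 01:41 CJD

Query: 2025-10-01 22:41 UTC
Rule 4/4 (CJD, +03:00): 2025-06-23 08:49 UTC ≤ query < +∞
22·60 + 41 + 180 = 1541 min
1541 = 1·1440 + 101; 101 = 1·60 + 41 → 01:41, 2025-10-01 + 1 day = 2025-10-02
→ 2025-10-02 01:41 CJD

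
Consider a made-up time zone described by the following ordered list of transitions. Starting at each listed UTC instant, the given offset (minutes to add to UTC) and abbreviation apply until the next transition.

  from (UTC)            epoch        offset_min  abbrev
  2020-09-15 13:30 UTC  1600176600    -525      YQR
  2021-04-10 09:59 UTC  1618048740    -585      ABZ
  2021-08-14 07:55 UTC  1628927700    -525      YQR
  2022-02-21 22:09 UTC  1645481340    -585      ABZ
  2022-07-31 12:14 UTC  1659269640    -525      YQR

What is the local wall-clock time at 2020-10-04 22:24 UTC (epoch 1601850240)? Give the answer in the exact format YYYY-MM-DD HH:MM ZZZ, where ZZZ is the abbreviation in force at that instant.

2020-10-04 13:39 YQR

Query: 2020-10-04 22:24 UTC
Rule 1/5 (YQR, -08:45): 2020-09-15 13:30 UTC ≤ query < 2021-04-10 09:59 UTC
22·60 + 24 - 525 = 819 min
819 = 0·1440 + 819; 819 = 13·60 + 39 → 13:39, same day
→ 2020-10-04 13:39 YQR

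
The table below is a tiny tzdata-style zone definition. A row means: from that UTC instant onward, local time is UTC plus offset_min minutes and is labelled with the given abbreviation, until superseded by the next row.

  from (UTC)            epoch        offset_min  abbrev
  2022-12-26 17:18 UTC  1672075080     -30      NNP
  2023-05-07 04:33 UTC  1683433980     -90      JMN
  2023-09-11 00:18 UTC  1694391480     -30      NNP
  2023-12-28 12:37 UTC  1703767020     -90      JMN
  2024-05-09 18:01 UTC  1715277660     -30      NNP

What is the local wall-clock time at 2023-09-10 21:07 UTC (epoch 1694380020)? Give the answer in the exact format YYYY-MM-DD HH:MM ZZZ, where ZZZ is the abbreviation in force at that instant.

2023-09-10 19:37 JMN

Query: 2023-09-10 21:07 UTC
Rule 2/5 (JMN, -01:30): 2023-05-07 04:33 UTC ≤ query < 2023-09-11 00:18 UTC
21·60 + 7 - 90 = 1177 min
1177 = 0·1440 + 1177; 1177 = 19·60 + 37 → 19:37, same day
→ 2023-09-10 19:37 JMN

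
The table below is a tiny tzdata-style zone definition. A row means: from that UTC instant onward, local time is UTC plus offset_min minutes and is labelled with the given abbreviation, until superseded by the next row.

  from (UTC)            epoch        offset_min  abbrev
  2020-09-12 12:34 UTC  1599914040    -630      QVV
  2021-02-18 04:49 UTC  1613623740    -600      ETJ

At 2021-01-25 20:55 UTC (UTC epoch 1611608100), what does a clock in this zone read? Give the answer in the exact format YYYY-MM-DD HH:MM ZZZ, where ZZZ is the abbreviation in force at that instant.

Query: 2021-01-25 20:55 UTC
Rule 1/2 (QVV, -10:30): 2020-09-12 12:34 UTC ≤ query < 2021-02-18 04:49 UTC
20·60 + 55 - 630 = 625 min
625 = 0·1440 + 625; 625 = 10·60 + 25 → 10:25, same day
→ 2021-01-25 10:25 QVV

2021-01-25 10:25 QVV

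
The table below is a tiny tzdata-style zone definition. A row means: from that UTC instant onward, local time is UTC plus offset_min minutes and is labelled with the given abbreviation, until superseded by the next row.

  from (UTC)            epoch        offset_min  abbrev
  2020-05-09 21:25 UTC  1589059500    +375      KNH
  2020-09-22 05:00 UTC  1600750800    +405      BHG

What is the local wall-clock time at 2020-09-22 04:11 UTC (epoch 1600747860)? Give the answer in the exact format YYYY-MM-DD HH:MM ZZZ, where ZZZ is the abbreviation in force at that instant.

2020-09-22 10:26 KNH

Query: 2020-09-22 04:11 UTC
Rule 1/2 (KNH, +06:15): 2020-05-09 21:25 UTC ≤ query < 2020-09-22 05:00 UTC
4·60 + 11 + 375 = 626 min
626 = 0·1440 + 626; 626 = 10·60 + 26 → 10:26, same day
→ 2020-09-22 10:26 KNH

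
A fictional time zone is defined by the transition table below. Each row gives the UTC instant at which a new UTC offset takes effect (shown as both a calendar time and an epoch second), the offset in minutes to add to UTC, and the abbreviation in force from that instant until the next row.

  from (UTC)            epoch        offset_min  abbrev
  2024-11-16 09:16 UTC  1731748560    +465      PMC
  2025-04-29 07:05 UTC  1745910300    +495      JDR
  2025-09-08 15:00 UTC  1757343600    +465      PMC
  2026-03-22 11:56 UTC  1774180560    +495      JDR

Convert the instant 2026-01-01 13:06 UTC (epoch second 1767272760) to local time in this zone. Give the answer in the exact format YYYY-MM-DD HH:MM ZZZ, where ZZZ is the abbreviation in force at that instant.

Query: 2026-01-01 13:06 UTC
Rule 3/4 (PMC, +07:45): 2025-09-08 15:00 UTC ≤ query < 2026-03-22 11:56 UTC
13·60 + 6 + 465 = 1251 min
1251 = 0·1440 + 1251; 1251 = 20·60 + 51 → 20:51, same day
→ 2026-01-01 20:51 PMC

2026-01-01 20:51 PMC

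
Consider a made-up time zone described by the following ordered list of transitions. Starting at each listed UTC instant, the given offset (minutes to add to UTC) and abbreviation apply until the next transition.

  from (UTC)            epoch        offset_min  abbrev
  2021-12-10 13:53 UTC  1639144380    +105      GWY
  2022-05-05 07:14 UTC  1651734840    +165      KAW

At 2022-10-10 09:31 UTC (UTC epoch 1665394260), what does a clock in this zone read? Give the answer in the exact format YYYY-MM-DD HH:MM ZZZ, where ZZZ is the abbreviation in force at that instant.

Query: 2022-10-10 09:31 UTC
Rule 2/2 (KAW, +02:45): 2022-05-05 07:14 UTC ≤ query < +∞
9·60 + 31 + 165 = 736 min
736 = 0·1440 + 736; 736 = 12·60 + 16 → 12:16, same day
→ 2022-10-10 12:16 KAW

2022-10-10 12:16 KAW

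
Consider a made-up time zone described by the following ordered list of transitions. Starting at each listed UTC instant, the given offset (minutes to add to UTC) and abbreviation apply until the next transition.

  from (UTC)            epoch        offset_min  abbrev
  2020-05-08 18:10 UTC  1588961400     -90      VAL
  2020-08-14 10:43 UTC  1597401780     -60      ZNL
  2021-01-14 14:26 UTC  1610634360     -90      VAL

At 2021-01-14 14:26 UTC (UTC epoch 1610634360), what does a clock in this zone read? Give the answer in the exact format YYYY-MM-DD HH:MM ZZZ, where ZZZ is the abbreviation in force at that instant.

Query: 2021-01-14 14:26 UTC
Rule 3/3 (VAL, -01:30): 2021-01-14 14:26 UTC ≤ query < +∞
14·60 + 26 - 90 = 776 min
776 = 0·1440 + 776; 776 = 12·60 + 56 → 12:56, same day
→ 2021-01-14 12:56 VAL

2021-01-14 12:56 VAL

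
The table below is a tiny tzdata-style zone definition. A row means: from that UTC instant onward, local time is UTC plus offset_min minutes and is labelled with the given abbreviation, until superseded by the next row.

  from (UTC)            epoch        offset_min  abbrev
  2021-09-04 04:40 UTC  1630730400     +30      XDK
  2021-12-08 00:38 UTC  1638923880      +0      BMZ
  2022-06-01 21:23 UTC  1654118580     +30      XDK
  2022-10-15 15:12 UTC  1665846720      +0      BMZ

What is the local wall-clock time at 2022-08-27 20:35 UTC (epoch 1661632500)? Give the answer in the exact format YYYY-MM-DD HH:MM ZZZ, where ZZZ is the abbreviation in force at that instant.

2022-08-27 21:05 XDK

Query: 2022-08-27 20:35 UTC
Rule 3/4 (XDK, +00:30): 2022-06-01 21:23 UTC ≤ query < 2022-10-15 15:12 UTC
20·60 + 35 + 30 = 1265 min
1265 = 0·1440 + 1265; 1265 = 21·60 + 5 → 21:05, same day
→ 2022-08-27 21:05 XDK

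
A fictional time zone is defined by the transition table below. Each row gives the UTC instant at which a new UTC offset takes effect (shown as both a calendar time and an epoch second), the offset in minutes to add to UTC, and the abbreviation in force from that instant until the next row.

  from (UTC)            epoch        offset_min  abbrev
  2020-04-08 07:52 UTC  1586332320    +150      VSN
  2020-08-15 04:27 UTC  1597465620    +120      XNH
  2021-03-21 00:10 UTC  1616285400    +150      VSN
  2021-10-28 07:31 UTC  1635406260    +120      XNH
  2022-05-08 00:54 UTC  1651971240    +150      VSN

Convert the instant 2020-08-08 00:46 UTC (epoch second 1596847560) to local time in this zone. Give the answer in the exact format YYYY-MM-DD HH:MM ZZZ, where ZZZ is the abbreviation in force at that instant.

2020-08-08 03:16 VSN

Query: 2020-08-08 00:46 UTC
Rule 1/5 (VSN, +02:30): 2020-04-08 07:52 UTC ≤ query < 2020-08-15 04:27 UTC
0·60 + 46 + 150 = 196 min
196 = 0·1440 + 196; 196 = 3·60 + 16 → 03:16, same day
→ 2020-08-08 03:16 VSN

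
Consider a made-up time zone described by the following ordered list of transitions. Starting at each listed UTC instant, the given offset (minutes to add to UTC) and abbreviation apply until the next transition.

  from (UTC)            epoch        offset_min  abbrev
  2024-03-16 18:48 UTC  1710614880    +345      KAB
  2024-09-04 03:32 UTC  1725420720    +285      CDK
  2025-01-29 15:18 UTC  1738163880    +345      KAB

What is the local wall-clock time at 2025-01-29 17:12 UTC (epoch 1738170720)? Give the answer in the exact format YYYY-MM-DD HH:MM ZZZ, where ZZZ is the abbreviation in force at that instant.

2025-01-29 22:57 KAB

Query: 2025-01-29 17:12 UTC
Rule 3/3 (KAB, +05:45): 2025-01-29 15:18 UTC ≤ query < +∞
17·60 + 12 + 345 = 1377 min
1377 = 0·1440 + 1377; 1377 = 22·60 + 57 → 22:57, same day
→ 2025-01-29 22:57 KAB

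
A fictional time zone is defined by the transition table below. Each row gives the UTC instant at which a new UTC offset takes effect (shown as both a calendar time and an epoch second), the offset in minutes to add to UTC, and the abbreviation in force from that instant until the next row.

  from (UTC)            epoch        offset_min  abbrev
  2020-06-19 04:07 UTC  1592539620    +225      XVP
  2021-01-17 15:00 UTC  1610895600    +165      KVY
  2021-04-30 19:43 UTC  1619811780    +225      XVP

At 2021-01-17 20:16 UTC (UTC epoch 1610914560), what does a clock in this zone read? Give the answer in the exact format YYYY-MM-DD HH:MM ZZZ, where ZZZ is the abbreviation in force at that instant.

2021-01-17 23:01 KVY

Query: 2021-01-17 20:16 UTC
Rule 2/3 (KVY, +02:45): 2021-01-17 15:00 UTC ≤ query < 2021-04-30 19:43 UTC
20·60 + 16 + 165 = 1381 min
1381 = 0·1440 + 1381; 1381 = 23·60 + 1 → 23:01, same day
→ 2021-01-17 23:01 KVY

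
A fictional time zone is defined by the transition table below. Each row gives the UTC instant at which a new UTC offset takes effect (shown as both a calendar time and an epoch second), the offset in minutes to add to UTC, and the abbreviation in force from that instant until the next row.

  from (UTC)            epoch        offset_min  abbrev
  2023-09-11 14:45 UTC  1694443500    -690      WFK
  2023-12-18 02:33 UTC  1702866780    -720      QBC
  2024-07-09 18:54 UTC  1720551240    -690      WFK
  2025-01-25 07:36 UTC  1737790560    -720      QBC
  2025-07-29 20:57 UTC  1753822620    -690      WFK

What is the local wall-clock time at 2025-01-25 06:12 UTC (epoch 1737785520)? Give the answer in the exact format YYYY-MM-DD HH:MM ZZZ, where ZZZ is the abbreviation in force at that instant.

2025-01-24 18:42 WFK

Query: 2025-01-25 06:12 UTC
Rule 3/5 (WFK, -11:30): 2024-07-09 18:54 UTC ≤ query < 2025-01-25 07:36 UTC
6·60 + 12 - 690 = -318 min
-318 = -1·1440 + 1122; 1122 = 18·60 + 42 → 18:42, 2025-01-25 - 1 day = 2025-01-24
→ 2025-01-24 18:42 WFK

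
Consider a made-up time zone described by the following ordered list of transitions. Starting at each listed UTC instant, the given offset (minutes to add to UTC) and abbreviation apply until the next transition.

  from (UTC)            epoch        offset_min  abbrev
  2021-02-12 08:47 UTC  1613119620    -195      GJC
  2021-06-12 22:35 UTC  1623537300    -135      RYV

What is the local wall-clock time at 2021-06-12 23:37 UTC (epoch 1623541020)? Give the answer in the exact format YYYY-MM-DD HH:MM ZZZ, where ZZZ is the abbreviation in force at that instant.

Query: 2021-06-12 23:37 UTC
Rule 2/2 (RYV, -02:15): 2021-06-12 22:35 UTC ≤ query < +∞
23·60 + 37 - 135 = 1282 min
1282 = 0·1440 + 1282; 1282 = 21·60 + 22 → 21:22, same day
→ 2021-06-12 21:22 RYV

2021-06-12 21:22 RYV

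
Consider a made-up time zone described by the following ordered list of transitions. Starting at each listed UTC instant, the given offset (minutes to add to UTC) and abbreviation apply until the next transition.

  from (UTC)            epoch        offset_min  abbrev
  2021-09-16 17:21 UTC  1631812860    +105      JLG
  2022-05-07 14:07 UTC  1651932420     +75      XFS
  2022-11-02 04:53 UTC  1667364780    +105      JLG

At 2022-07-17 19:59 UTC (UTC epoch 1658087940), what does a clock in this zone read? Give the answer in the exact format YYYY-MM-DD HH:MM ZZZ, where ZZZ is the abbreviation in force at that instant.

2022-07-17 21:14 XFS

Query: 2022-07-17 19:59 UTC
Rule 2/3 (XFS, +01:15): 2022-05-07 14:07 UTC ≤ query < 2022-11-02 04:53 UTC
19·60 + 59 + 75 = 1274 min
1274 = 0·1440 + 1274; 1274 = 21·60 + 14 → 21:14, same day
→ 2022-07-17 21:14 XFS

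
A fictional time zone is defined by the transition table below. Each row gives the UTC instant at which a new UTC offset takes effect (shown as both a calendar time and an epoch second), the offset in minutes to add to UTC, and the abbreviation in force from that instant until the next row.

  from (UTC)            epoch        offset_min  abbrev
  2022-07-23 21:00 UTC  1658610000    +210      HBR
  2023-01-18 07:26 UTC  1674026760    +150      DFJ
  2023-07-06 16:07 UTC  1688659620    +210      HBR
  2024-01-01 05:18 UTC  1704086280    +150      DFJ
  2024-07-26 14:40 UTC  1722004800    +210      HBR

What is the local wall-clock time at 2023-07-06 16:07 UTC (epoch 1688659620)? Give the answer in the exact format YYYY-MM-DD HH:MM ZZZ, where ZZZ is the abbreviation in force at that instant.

Query: 2023-07-06 16:07 UTC
Rule 3/5 (HBR, +03:30): 2023-07-06 16:07 UTC ≤ query < 2024-01-01 05:18 UTC
16·60 + 7 + 210 = 1177 min
1177 = 0·1440 + 1177; 1177 = 19·60 + 37 → 19:37, same day
→ 2023-07-06 19:37 HBR

2023-07-06 19:37 HBR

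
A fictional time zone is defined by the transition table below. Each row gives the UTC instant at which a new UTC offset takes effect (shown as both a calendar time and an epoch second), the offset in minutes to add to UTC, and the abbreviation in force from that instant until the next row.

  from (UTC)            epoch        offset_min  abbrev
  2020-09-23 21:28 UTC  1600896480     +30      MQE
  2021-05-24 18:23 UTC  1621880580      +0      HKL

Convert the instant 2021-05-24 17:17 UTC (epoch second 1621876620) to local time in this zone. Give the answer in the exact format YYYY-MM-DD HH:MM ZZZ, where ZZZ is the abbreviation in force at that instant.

Query: 2021-05-24 17:17 UTC
Rule 1/2 (MQE, +00:30): 2020-09-23 21:28 UTC ≤ query < 2021-05-24 18:23 UTC
17·60 + 17 + 30 = 1067 min
1067 = 0·1440 + 1067; 1067 = 17·60 + 47 → 17:47, same day
→ 2021-05-24 17:47 MQE

2021-05-24 17:47 MQE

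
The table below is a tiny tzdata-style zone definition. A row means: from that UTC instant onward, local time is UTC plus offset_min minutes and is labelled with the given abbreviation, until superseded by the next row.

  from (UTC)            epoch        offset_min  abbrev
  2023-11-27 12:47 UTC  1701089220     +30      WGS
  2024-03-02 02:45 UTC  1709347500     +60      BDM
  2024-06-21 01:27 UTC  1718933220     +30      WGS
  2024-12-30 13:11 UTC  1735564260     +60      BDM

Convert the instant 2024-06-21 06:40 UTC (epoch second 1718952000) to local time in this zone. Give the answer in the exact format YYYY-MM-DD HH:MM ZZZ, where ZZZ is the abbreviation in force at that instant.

Query: 2024-06-21 06:40 UTC
Rule 3/4 (WGS, +00:30): 2024-06-21 01:27 UTC ≤ query < 2024-12-30 13:11 UTC
6·60 + 40 + 30 = 430 min
430 = 0·1440 + 430; 430 = 7·60 + 10 → 07:10, same day
→ 2024-06-21 07:10 WGS

2024-06-21 07:10 WGS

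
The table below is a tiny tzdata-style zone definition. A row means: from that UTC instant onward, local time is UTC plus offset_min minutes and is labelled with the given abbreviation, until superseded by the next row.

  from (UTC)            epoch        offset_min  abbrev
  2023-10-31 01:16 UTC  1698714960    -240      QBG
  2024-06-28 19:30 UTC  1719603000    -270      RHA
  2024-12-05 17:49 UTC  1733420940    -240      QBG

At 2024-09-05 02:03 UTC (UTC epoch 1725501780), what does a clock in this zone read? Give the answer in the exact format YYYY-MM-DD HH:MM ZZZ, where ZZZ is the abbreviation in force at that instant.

Query: 2024-09-05 02:03 UTC
Rule 2/3 (RHA, -04:30): 2024-06-28 19:30 UTC ≤ query < 2024-12-05 17:49 UTC
2·60 + 3 - 270 = -147 min
-147 = -1·1440 + 1293; 1293 = 21·60 + 33 → 21:33, 2024-09-05 - 1 day = 2024-09-04
→ 2024-09-04 21:33 RHA

2024-09-04 21:33 RHA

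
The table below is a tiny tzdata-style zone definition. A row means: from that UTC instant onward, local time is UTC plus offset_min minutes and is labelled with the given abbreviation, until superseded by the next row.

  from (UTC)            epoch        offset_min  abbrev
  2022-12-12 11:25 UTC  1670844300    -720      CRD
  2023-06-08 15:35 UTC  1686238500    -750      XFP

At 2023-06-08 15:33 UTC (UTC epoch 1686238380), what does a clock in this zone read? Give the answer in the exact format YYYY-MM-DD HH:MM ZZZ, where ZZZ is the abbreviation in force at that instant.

2023-06-08 03:33 CRD

Query: 2023-06-08 15:33 UTC
Rule 1/2 (CRD, -12:00): 2022-12-12 11:25 UTC ≤ query < 2023-06-08 15:35 UTC
15·60 + 33 - 720 = 213 min
213 = 0·1440 + 213; 213 = 3·60 + 33 → 03:33, same day
→ 2023-06-08 03:33 CRD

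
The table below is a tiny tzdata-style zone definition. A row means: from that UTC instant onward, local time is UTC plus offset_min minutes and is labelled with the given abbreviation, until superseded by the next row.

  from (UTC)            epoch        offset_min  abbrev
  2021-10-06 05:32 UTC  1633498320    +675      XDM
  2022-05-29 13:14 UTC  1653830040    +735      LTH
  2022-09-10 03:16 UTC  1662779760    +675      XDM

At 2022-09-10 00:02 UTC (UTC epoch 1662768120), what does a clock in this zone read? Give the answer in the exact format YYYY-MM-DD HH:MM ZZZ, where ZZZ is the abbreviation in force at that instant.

2022-09-10 12:17 LTH

Query: 2022-09-10 00:02 UTC
Rule 2/3 (LTH, +12:15): 2022-05-29 13:14 UTC ≤ query < 2022-09-10 03:16 UTC
0·60 + 2 + 735 = 737 min
737 = 0·1440 + 737; 737 = 12·60 + 17 → 12:17, same day
→ 2022-09-10 12:17 LTH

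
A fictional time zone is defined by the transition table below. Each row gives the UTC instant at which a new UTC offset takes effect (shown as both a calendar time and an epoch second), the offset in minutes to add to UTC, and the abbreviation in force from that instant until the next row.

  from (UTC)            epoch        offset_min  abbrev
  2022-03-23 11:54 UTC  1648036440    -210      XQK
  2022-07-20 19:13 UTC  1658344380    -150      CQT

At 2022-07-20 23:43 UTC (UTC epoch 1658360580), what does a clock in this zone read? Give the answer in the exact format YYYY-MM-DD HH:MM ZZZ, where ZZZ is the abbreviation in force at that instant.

Query: 2022-07-20 23:43 UTC
Rule 2/2 (CQT, -02:30): 2022-07-20 19:13 UTC ≤ query < +∞
23·60 + 43 - 150 = 1273 min
1273 = 0·1440 + 1273; 1273 = 21·60 + 13 → 21:13, same day
→ 2022-07-20 21:13 CQT

2022-07-20 21:13 CQT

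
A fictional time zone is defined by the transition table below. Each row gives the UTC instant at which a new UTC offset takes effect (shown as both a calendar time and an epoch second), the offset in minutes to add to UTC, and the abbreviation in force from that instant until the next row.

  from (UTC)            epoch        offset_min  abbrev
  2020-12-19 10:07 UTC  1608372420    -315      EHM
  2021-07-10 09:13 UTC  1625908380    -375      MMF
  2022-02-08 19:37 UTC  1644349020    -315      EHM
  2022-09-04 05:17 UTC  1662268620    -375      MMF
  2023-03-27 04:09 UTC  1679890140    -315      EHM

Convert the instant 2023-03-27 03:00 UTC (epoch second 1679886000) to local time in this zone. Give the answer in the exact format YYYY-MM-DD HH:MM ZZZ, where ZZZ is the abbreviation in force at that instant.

Query: 2023-03-27 03:00 UTC
Rule 4/5 (MMF, -06:15): 2022-09-04 05:17 UTC ≤ query < 2023-03-27 04:09 UTC
3·60 + 0 - 375 = -195 min
-195 = -1·1440 + 1245; 1245 = 20·60 + 45 → 20:45, 2023-03-27 - 1 day = 2023-03-26
→ 2023-03-26 20:45 MMF

2023-03-26 20:45 MMF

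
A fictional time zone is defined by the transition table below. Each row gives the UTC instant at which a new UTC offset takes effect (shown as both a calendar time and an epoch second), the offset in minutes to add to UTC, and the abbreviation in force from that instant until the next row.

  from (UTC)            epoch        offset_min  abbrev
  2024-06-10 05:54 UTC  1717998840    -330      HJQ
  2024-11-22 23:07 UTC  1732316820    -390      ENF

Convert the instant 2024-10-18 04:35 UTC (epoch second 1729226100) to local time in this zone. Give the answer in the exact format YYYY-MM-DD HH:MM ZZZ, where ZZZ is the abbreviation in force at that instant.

Query: 2024-10-18 04:35 UTC
Rule 1/2 (HJQ, -05:30): 2024-06-10 05:54 UTC ≤ query < 2024-11-22 23:07 UTC
4·60 + 35 - 330 = -55 min
-55 = -1·1440 + 1385; 1385 = 23·60 + 5 → 23:05, 2024-10-18 - 1 day = 2024-10-17
→ 2024-10-17 23:05 HJQ

2024-10-17 23:05 HJQ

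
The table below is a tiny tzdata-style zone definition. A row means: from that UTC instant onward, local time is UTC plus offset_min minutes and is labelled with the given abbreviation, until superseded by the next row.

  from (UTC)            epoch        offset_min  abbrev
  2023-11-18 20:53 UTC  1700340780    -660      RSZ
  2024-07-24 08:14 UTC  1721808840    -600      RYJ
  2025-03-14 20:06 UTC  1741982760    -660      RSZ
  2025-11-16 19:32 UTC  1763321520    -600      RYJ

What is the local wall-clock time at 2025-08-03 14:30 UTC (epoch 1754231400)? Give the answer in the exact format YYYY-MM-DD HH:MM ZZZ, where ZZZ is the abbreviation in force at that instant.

2025-08-03 03:30 RSZ

Query: 2025-08-03 14:30 UTC
Rule 3/4 (RSZ, -11:00): 2025-03-14 20:06 UTC ≤ query < 2025-11-16 19:32 UTC
14·60 + 30 - 660 = 210 min
210 = 0·1440 + 210; 210 = 3·60 + 30 → 03:30, same day
→ 2025-08-03 03:30 RSZ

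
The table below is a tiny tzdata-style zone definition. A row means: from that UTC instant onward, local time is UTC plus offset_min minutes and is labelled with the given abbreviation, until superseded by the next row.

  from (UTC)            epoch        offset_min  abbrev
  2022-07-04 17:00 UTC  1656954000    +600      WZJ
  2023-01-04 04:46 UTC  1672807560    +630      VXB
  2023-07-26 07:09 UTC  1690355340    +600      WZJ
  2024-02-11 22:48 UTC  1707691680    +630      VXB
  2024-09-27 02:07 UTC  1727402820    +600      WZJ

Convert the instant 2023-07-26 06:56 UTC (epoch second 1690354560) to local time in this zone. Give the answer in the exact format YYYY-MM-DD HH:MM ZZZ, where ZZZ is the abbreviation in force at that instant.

2023-07-26 17:26 VXB

Query: 2023-07-26 06:56 UTC
Rule 2/5 (VXB, +10:30): 2023-01-04 04:46 UTC ≤ query < 2023-07-26 07:09 UTC
6·60 + 56 + 630 = 1046 min
1046 = 0·1440 + 1046; 1046 = 17·60 + 26 → 17:26, same day
→ 2023-07-26 17:26 VXB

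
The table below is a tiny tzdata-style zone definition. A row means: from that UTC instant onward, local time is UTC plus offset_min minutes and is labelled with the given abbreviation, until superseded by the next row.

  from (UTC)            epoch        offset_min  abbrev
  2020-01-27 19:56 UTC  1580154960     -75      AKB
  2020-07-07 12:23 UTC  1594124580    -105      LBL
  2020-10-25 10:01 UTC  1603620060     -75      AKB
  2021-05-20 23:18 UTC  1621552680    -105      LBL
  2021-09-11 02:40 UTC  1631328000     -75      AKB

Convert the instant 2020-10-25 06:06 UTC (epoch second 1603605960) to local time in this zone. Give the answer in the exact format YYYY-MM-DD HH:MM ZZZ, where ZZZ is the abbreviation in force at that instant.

2020-10-25 04:21 LBL

Query: 2020-10-25 06:06 UTC
Rule 2/5 (LBL, -01:45): 2020-07-07 12:23 UTC ≤ query < 2020-10-25 10:01 UTC
6·60 + 6 - 105 = 261 min
261 = 0·1440 + 261; 261 = 4·60 + 21 → 04:21, same day
→ 2020-10-25 04:21 LBL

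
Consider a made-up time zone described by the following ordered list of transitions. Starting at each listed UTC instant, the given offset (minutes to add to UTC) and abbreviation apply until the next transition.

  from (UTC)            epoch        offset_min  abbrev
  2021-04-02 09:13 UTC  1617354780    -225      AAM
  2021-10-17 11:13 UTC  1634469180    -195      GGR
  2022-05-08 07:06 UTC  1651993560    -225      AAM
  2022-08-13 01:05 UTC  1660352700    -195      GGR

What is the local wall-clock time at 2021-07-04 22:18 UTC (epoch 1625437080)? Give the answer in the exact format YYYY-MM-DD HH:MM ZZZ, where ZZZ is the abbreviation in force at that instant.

2021-07-04 18:33 AAM

Query: 2021-07-04 22:18 UTC
Rule 1/4 (AAM, -03:45): 2021-04-02 09:13 UTC ≤ query < 2021-10-17 11:13 UTC
22·60 + 18 - 225 = 1113 min
1113 = 0·1440 + 1113; 1113 = 18·60 + 33 → 18:33, same day
→ 2021-07-04 18:33 AAM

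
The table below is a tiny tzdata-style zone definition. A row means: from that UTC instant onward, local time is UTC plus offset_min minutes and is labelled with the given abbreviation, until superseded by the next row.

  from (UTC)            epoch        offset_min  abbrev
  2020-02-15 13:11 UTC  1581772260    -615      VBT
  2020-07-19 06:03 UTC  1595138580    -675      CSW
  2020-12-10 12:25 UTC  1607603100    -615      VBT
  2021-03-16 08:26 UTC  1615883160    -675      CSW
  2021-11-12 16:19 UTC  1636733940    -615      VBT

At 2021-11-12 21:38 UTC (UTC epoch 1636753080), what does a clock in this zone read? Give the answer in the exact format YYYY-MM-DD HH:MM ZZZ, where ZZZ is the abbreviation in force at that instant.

Query: 2021-11-12 21:38 UTC
Rule 5/5 (VBT, -10:15): 2021-11-12 16:19 UTC ≤ query < +∞
21·60 + 38 - 615 = 683 min
683 = 0·1440 + 683; 683 = 11·60 + 23 → 11:23, same day
→ 2021-11-12 11:23 VBT

2021-11-12 11:23 VBT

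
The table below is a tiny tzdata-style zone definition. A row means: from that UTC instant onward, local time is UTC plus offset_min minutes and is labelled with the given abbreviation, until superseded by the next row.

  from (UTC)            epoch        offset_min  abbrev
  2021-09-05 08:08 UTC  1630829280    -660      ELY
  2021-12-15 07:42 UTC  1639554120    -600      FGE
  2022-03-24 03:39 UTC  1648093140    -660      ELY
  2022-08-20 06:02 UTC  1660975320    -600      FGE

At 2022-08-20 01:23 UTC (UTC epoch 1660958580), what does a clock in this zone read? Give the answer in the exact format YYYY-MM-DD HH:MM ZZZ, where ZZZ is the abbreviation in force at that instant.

2022-08-19 14:23 ELY

Query: 2022-08-20 01:23 UTC
Rule 3/4 (ELY, -11:00): 2022-03-24 03:39 UTC ≤ query < 2022-08-20 06:02 UTC
1·60 + 23 - 660 = -577 min
-577 = -1·1440 + 863; 863 = 14·60 + 23 → 14:23, 2022-08-20 - 1 day = 2022-08-19
→ 2022-08-19 14:23 ELY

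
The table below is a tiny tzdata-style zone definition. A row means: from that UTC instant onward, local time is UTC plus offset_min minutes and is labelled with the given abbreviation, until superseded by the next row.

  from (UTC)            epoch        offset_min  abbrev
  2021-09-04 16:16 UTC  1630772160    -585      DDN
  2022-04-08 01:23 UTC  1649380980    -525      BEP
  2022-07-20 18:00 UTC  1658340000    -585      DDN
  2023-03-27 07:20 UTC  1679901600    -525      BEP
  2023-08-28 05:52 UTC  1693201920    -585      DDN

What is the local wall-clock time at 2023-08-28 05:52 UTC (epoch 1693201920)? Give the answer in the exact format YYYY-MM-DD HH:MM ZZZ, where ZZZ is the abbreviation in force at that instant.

Query: 2023-08-28 05:52 UTC
Rule 5/5 (DDN, -09:45): 2023-08-28 05:52 UTC ≤ query < +∞
5·60 + 52 - 585 = -233 min
-233 = -1·1440 + 1207; 1207 = 20·60 + 7 → 20:07, 2023-08-28 - 1 day = 2023-08-27
→ 2023-08-27 20:07 DDN

2023-08-27 20:07 DDN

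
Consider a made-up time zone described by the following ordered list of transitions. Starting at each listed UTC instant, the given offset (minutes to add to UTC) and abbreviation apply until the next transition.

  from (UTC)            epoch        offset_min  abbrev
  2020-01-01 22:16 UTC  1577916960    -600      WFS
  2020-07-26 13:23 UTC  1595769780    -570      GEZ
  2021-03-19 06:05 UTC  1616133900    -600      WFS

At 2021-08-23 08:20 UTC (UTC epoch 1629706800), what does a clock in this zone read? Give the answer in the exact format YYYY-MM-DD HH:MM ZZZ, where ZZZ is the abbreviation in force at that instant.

Query: 2021-08-23 08:20 UTC
Rule 3/3 (WFS, -10:00): 2021-03-19 06:05 UTC ≤ query < +∞
8·60 + 20 - 600 = -100 min
-100 = -1·1440 + 1340; 1340 = 22·60 + 20 → 22:20, 2021-08-23 - 1 day = 2021-08-22
→ 2021-08-22 22:20 WFS

2021-08-22 22:20 WFS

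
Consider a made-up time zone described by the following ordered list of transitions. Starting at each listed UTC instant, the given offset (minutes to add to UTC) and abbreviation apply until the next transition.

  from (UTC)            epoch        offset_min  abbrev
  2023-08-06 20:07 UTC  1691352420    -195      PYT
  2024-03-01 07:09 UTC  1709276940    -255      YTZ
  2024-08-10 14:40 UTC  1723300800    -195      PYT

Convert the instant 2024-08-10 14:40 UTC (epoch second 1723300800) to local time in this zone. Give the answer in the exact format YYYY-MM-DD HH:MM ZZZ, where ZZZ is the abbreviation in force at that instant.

2024-08-10 11:25 PYT

Query: 2024-08-10 14:40 UTC
Rule 3/3 (PYT, -03:15): 2024-08-10 14:40 UTC ≤ query < +∞
14·60 + 40 - 195 = 685 min
685 = 0·1440 + 685; 685 = 11·60 + 25 → 11:25, same day
→ 2024-08-10 11:25 PYT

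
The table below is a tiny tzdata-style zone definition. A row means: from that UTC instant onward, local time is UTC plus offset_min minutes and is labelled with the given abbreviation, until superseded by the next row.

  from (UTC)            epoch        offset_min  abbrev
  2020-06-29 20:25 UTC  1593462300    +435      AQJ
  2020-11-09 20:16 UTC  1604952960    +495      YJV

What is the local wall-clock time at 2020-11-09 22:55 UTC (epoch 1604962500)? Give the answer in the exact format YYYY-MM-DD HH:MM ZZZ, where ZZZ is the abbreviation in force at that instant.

2020-11-10 07:10 YJV

Query: 2020-11-09 22:55 UTC
Rule 2/2 (YJV, +08:15): 2020-11-09 20:16 UTC ≤ query < +∞
22·60 + 55 + 495 = 1870 min
1870 = 1·1440 + 430; 430 = 7·60 + 10 → 07:10, 2020-11-09 + 1 day = 2020-11-10
→ 2020-11-10 07:10 YJV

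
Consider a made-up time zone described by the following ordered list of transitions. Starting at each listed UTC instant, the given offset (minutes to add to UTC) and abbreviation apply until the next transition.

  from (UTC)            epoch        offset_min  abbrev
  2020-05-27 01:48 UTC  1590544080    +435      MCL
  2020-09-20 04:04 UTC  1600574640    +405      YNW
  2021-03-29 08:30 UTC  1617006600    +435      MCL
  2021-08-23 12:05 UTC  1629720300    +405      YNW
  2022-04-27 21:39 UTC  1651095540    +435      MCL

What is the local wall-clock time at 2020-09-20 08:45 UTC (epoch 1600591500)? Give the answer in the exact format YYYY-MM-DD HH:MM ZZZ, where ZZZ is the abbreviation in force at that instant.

Query: 2020-09-20 08:45 UTC
Rule 2/5 (YNW, +06:45): 2020-09-20 04:04 UTC ≤ query < 2021-03-29 08:30 UTC
8·60 + 45 + 405 = 930 min
930 = 0·1440 + 930; 930 = 15·60 + 30 → 15:30, same day
→ 2020-09-20 15:30 YNW

2020-09-20 15:30 YNW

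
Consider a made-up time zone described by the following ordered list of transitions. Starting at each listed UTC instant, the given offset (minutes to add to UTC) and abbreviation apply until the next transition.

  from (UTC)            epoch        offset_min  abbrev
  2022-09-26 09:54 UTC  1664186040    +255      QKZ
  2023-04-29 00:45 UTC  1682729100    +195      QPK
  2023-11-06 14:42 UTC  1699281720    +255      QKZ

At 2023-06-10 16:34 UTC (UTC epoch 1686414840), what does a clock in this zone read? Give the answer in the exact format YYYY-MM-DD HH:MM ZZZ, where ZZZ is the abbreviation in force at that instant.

Query: 2023-06-10 16:34 UTC
Rule 2/3 (QPK, +03:15): 2023-04-29 00:45 UTC ≤ query < 2023-11-06 14:42 UTC
16·60 + 34 + 195 = 1189 min
1189 = 0·1440 + 1189; 1189 = 19·60 + 49 → 19:49, same day
→ 2023-06-10 19:49 QPK

2023-06-10 19:49 QPK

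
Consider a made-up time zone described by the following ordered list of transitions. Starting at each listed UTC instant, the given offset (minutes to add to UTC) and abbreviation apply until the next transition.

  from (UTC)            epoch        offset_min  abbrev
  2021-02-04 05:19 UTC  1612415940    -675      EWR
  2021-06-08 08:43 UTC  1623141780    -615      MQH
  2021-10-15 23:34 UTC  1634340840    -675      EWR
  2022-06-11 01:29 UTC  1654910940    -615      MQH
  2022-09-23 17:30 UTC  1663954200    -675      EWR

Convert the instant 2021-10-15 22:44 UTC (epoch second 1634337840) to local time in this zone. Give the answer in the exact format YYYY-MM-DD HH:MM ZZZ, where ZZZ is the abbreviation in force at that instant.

Query: 2021-10-15 22:44 UTC
Rule 2/5 (MQH, -10:15): 2021-06-08 08:43 UTC ≤ query < 2021-10-15 23:34 UTC
22·60 + 44 - 615 = 749 min
749 = 0·1440 + 749; 749 = 12·60 + 29 → 12:29, same day
→ 2021-10-15 12:29 MQH

2021-10-15 12:29 MQH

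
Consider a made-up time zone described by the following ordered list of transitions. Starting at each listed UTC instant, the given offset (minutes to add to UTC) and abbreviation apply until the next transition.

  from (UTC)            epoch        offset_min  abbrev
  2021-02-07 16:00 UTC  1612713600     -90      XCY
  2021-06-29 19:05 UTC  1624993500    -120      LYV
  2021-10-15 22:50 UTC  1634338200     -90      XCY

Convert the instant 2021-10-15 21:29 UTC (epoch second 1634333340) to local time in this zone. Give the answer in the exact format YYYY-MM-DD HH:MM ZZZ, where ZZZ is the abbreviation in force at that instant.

Query: 2021-10-15 21:29 UTC
Rule 2/3 (LYV, -02:00): 2021-06-29 19:05 UTC ≤ query < 2021-10-15 22:50 UTC
21·60 + 29 - 120 = 1169 min
1169 = 0·1440 + 1169; 1169 = 19·60 + 29 → 19:29, same day
→ 2021-10-15 19:29 LYV

2021-10-15 19:29 LYV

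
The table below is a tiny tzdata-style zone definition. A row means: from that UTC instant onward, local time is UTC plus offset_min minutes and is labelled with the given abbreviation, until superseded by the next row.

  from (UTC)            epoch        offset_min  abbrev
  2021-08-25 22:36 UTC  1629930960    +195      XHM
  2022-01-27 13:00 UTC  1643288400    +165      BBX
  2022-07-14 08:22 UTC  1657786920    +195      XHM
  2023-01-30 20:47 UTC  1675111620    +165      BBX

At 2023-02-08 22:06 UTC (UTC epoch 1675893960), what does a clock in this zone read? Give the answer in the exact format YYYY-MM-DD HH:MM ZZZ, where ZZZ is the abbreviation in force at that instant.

2023-02-09 00:51 BBX

Query: 2023-02-08 22:06 UTC
Rule 4/4 (BBX, +02:45): 2023-01-30 20:47 UTC ≤ query < +∞
22·60 + 6 + 165 = 1491 min
1491 = 1·1440 + 51; 51 = 0·60 + 51 → 00:51, 2023-02-08 + 1 day = 2023-02-09
→ 2023-02-09 00:51 BBX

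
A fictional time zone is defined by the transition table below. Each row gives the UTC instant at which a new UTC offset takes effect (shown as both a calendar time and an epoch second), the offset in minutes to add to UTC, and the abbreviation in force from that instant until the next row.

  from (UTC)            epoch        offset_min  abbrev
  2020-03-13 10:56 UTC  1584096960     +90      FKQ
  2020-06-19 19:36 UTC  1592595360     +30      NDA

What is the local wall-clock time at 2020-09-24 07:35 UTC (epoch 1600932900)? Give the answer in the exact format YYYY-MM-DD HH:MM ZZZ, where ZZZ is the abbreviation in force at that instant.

2020-09-24 08:05 NDA

Query: 2020-09-24 07:35 UTC
Rule 2/2 (NDA, +00:30): 2020-06-19 19:36 UTC ≤ query < +∞
7·60 + 35 + 30 = 485 min
485 = 0·1440 + 485; 485 = 8·60 + 5 → 08:05, same day
→ 2020-09-24 08:05 NDA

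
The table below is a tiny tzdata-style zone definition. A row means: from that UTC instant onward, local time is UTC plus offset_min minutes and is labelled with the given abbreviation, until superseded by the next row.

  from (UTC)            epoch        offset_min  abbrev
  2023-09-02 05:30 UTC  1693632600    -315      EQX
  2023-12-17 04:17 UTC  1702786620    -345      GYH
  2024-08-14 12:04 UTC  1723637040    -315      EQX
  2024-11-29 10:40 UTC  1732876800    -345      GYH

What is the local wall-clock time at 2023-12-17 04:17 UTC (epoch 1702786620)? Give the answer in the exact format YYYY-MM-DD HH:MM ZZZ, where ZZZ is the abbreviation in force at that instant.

2023-12-16 22:32 GYH

Query: 2023-12-17 04:17 UTC
Rule 2/4 (GYH, -05:45): 2023-12-17 04:17 UTC ≤ query < 2024-08-14 12:04 UTC
4·60 + 17 - 345 = -88 min
-88 = -1·1440 + 1352; 1352 = 22·60 + 32 → 22:32, 2023-12-17 - 1 day = 2023-12-16
→ 2023-12-16 22:32 GYH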